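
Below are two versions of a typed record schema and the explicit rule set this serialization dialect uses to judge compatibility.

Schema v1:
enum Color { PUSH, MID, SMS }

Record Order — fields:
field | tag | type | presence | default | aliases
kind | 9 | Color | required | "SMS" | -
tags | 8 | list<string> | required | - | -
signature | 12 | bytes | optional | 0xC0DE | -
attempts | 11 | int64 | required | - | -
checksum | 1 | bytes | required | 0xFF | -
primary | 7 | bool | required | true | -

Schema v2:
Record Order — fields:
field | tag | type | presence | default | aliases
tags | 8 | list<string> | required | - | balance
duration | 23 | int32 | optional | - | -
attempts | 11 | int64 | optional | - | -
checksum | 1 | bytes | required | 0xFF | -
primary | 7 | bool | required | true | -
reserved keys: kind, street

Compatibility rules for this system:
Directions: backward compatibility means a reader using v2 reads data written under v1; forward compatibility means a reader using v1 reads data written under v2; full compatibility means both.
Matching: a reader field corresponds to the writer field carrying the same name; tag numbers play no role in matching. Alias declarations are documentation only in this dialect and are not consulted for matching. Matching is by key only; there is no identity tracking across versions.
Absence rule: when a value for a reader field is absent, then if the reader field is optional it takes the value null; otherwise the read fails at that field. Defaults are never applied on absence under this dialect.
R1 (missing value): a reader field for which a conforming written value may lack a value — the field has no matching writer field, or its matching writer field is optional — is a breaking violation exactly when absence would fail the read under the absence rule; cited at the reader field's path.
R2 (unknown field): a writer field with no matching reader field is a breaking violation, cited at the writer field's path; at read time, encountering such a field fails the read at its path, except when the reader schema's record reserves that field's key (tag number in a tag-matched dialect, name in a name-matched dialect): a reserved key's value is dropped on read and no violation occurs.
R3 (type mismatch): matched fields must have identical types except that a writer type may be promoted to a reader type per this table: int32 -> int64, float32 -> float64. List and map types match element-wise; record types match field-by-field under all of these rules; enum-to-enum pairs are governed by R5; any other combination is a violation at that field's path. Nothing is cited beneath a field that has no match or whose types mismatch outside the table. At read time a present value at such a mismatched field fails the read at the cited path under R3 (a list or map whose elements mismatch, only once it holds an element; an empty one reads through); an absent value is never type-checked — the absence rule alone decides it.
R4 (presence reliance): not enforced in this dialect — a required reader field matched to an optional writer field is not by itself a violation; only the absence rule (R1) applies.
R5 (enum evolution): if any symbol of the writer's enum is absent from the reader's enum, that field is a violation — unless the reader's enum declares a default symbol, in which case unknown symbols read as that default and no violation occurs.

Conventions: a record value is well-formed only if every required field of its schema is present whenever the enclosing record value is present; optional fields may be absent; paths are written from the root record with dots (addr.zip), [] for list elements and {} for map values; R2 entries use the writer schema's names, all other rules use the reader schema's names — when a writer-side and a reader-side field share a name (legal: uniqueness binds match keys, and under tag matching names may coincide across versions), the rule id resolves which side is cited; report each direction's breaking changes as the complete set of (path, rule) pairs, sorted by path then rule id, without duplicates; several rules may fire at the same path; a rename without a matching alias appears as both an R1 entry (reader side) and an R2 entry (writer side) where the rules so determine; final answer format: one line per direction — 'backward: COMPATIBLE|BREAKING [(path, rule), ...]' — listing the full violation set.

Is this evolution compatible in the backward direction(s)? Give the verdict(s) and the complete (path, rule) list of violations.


arrows below run writer -> reader for Order
backward on Order — v2 reading data written by v1:
  tags: list<string> -> list<string>, writer required; from tags
  no writer field matches reader duration
  attempts: int64 -> int64, writer required; from attempts
  checksum: bytes -> bytes, writer required; from checksum
  primary: bool -> bool, writer required; from primary
  kind (writer side), unknown to reader
  signature (writer side), unknown to reader
  rule R2 violated at signature
  => backward verdict for Order: BREAKING, 1 violation(s)
remaining Order differences; none change what is asked:
  added field duration to record Order: optional int32, tag 23 (in v2 it sits immediately before attempts) -> fires only in the forward direction of Order, which is not asked here
  field attempts in record Order: required changed to optional -> fires only in the forward direction of Order, which is not asked here
  removed field kind from record Order (its key "kind" joins the reserved list) -> fires only in the forward direction of Order, which is not asked here

backward: BREAKING [(signature, R2)]


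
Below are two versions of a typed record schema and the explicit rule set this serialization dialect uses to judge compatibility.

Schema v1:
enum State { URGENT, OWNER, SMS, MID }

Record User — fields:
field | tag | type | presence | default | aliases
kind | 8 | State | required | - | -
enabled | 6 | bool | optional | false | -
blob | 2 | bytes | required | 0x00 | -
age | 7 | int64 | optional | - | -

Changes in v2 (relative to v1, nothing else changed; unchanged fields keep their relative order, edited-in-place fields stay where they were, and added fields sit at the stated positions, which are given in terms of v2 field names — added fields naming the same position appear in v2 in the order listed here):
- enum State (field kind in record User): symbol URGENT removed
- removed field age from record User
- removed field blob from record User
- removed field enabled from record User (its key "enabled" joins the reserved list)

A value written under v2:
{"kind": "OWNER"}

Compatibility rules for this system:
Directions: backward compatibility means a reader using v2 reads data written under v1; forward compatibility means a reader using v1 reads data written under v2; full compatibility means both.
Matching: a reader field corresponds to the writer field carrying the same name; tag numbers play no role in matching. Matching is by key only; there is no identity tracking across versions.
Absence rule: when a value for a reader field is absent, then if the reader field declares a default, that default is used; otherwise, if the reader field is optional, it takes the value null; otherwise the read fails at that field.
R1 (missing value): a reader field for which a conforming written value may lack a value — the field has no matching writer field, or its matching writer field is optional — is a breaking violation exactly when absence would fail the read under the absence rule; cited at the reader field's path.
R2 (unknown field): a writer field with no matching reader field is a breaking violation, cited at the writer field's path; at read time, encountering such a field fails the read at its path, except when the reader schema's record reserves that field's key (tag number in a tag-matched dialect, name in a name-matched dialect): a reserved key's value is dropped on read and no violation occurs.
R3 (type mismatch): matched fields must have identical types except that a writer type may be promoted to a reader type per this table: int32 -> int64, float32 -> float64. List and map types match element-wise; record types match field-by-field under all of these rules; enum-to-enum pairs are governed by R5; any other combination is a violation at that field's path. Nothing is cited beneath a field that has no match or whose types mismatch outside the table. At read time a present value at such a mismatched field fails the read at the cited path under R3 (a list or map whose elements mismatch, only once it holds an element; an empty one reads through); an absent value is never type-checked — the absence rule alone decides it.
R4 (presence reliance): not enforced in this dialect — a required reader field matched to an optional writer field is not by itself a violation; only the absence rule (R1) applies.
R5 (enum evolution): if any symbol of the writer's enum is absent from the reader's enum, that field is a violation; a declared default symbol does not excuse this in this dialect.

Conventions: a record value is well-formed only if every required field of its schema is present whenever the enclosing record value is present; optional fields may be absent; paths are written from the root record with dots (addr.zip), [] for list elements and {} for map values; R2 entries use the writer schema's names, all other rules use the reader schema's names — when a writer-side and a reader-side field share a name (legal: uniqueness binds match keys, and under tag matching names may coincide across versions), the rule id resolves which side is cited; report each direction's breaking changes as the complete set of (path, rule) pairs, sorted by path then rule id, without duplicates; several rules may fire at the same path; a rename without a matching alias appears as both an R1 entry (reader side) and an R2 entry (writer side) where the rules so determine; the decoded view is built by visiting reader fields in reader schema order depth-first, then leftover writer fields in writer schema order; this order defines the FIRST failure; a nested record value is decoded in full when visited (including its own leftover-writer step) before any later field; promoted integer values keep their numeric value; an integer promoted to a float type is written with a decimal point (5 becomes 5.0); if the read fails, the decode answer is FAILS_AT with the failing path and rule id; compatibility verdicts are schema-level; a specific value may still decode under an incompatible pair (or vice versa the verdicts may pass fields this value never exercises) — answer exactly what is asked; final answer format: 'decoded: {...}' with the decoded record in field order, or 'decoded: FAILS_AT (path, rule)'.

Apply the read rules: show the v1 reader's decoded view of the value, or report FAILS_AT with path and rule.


decoded: {"kind": "OWNER", "enabled": false, "blob": 0x00, "age": null}

the writer's type comes first in each User pair
migrating the User value to v1:
  kind := "OWNER"
  enabled := false (absent -> default)
  blob := 0x00 (absent -> default)
  age := null (absent, optional -> null)
  => decoded: {"kind": "OWNER", "enabled": false, "blob": 0x00, "age": null}
remaining User differences; none change what is asked:
  enum State (field kind in record User): symbol URGENT removed -> schema-level compatibility only; this User value's decode is unchanged
  removed field age from record User -> schema-level compatibility only; this User value's decode is unchanged
  removed field blob from record User -> schema-level compatibility only; this User value's decode is unchanged
  removed field enabled from record User (its key "enabled" joins the reserved list) -> triggers nothing under the printed rules; the User answer is the same either way


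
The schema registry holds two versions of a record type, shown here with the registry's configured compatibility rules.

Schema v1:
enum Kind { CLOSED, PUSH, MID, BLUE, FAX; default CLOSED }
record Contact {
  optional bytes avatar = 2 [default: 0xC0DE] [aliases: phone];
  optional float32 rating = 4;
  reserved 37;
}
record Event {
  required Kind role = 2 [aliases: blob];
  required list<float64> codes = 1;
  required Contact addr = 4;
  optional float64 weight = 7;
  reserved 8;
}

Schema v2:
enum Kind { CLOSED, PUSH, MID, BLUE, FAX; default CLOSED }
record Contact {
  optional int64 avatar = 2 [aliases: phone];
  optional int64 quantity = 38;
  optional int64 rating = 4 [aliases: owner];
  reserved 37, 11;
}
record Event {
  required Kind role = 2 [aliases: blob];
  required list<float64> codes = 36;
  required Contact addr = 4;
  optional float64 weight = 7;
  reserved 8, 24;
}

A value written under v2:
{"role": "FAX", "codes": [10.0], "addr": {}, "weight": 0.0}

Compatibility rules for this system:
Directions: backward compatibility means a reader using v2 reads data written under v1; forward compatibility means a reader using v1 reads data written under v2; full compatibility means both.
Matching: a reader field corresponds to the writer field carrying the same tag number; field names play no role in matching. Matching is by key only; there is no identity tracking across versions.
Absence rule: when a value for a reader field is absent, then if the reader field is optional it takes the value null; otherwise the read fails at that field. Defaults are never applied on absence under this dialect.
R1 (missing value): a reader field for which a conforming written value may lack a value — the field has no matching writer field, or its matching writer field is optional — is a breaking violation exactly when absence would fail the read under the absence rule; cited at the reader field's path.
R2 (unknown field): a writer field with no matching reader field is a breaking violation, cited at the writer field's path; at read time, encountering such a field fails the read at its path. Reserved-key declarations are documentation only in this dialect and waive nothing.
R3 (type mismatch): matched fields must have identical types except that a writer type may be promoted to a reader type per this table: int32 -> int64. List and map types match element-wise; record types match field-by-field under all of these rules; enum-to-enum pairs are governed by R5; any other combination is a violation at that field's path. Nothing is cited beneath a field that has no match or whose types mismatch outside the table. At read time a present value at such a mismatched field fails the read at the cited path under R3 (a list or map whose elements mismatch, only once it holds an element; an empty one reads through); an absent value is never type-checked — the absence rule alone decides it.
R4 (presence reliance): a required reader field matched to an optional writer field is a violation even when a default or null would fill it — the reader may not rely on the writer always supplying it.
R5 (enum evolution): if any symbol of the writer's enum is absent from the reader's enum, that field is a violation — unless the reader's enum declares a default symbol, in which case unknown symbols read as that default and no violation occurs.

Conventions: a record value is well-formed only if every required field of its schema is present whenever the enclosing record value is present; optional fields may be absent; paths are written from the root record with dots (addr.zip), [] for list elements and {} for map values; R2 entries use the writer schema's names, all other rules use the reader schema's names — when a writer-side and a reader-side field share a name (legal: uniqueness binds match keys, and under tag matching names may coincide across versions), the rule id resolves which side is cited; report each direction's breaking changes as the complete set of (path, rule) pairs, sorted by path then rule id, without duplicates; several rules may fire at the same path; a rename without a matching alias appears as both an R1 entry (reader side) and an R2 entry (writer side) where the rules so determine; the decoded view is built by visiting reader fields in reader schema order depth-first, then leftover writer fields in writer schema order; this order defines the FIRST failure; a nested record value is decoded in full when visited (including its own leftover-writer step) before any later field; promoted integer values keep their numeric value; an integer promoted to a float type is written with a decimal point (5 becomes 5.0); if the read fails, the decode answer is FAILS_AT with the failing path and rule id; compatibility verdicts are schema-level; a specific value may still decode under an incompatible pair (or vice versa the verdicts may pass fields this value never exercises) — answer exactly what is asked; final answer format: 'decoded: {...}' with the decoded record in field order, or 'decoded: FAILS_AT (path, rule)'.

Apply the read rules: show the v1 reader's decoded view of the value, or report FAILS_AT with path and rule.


decoded: FAILS_AT (codes, R1)

the writer's type comes first in each Event pair
migrating the Event value to v1:
  role := "FAX"
  read fails at codes under R1 (no fill)
  => FAILS_AT (codes, R1)
remaining Event differences; none change what is asked:
  field rating in record Contact: type float32 changed to int64 -> a verdict-level change on Event — the shown value reads the same
  field avatar in record Contact: type bytes changed to int64 (its default is dropped) -> a verdict-level change on Event — the shown value reads the same
  added field quantity to record Contact: optional int64, tag 38 (in v2 it sits immediately before rating) -> a verdict-level change on Event — the shown value reads the same


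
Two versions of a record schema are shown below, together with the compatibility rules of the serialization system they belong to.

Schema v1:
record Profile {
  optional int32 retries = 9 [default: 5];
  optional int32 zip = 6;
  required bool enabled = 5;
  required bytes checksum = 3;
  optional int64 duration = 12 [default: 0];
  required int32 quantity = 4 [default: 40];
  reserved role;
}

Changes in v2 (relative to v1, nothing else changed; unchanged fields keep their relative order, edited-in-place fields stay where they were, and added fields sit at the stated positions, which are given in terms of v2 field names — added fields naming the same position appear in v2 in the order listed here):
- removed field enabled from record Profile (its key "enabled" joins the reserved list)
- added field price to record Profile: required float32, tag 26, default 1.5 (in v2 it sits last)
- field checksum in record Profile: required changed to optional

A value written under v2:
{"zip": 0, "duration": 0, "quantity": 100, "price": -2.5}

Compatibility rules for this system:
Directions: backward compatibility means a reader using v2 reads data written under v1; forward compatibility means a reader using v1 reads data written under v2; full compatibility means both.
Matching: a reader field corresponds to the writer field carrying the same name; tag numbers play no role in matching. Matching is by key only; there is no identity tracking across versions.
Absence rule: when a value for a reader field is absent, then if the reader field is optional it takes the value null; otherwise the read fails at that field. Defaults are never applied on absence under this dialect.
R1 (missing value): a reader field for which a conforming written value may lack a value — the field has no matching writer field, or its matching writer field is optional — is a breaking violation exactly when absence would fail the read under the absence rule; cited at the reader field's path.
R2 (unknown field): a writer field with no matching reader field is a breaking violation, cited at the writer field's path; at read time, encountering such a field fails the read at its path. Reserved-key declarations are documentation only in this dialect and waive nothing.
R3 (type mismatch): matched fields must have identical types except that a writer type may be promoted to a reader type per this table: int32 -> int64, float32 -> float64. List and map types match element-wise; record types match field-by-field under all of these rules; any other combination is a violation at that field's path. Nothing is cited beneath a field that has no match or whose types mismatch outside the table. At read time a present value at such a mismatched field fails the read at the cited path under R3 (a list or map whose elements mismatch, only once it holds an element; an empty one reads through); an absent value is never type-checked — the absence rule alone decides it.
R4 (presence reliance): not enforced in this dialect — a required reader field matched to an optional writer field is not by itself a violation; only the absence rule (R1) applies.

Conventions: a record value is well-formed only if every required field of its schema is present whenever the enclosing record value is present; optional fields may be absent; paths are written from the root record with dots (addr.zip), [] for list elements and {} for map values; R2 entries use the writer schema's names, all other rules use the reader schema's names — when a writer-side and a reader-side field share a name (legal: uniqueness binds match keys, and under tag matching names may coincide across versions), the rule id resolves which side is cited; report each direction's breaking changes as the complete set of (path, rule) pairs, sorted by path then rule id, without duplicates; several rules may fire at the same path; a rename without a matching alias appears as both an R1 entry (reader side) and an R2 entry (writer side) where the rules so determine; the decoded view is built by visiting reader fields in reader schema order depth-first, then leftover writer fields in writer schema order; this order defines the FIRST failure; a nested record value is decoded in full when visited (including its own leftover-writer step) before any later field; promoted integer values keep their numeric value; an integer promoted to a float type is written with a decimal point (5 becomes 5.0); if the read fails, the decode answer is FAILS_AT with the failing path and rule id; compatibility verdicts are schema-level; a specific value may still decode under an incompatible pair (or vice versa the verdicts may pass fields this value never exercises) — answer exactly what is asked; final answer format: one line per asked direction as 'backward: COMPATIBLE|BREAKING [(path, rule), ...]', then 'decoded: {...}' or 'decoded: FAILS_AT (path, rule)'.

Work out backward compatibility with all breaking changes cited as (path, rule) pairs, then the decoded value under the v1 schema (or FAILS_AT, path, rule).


backward: BREAKING [(enabled, R2), (price, R1)]; decoded: FAILS_AT (enabled, R1)

the writer's type comes first in each Profile pair
checking backward for Profile: reader v2 against writer v1:
  int32 -> int32, writer optional: retries aligns to retries
  int32 -> int32, writer optional: zip aligns to zip
  bytes -> bytes, writer required: checksum aligns to checksum
  int64 -> int64, writer optional: duration aligns to duration
  int32 -> int32, writer required: quantity aligns to quantity
  price: no writer-side match
  writer enabled: unknown to reader
  rule R2 violated at enabled
  rule R1 violated at price
  => backward: BREAKING (2)
migrating the Profile value to v1:
  retries := null (absent, optional -> null)
  zip := 0
  read fails at enabled under R1 (no fill)
  => FAILS_AT (enabled, R1)
checking off the Profile differences that do not matter here:
  field checksum in record Profile: required changed to optional -> matters only for Profile's forward compatibility — outside the asked direction


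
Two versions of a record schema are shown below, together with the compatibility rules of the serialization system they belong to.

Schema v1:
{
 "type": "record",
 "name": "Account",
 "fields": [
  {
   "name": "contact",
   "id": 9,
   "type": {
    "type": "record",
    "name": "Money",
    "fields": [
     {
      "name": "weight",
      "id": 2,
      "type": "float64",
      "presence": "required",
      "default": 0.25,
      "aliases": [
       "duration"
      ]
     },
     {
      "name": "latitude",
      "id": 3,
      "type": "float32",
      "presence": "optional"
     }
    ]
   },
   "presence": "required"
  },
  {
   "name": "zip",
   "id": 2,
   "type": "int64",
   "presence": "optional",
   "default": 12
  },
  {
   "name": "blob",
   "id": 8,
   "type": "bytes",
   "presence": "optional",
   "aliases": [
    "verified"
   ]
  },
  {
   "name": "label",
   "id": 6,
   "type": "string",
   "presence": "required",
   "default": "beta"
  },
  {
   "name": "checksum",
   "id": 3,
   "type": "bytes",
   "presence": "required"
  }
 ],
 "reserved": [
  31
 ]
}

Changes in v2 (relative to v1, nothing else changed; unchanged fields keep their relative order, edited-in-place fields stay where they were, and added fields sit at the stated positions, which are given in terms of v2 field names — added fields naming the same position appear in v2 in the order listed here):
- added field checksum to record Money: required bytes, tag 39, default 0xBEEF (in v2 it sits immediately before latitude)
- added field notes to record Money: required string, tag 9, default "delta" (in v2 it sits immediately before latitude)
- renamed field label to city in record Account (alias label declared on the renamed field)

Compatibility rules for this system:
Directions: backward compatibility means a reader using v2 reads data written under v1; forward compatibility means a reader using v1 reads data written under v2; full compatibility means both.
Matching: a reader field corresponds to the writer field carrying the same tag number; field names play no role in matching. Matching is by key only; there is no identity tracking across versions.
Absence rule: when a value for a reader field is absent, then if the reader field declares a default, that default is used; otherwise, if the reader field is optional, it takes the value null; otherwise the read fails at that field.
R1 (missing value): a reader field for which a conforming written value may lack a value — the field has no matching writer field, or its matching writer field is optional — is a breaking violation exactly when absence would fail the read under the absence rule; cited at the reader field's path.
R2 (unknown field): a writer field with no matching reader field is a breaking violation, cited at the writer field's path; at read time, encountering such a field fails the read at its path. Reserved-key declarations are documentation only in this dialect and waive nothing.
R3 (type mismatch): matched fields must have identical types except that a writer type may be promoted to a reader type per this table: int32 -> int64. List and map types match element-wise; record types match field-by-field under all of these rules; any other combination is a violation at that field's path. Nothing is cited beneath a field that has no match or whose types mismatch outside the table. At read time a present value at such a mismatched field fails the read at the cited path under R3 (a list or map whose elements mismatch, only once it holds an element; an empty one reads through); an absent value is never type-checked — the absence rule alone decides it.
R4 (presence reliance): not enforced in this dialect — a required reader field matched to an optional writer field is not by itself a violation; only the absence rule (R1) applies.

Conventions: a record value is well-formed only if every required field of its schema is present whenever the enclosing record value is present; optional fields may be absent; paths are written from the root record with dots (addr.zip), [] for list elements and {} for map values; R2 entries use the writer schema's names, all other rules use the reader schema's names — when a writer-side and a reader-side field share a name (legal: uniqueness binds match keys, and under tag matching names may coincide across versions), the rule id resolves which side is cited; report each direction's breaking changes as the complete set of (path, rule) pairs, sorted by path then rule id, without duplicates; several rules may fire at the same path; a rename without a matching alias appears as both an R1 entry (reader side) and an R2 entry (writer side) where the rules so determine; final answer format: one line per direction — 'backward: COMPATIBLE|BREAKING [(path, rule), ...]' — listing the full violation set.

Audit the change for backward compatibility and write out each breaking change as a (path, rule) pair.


backward: COMPATIBLE []

each type pair in Account: writer, then reader
checking backward for Account: reader v2 against writer v1:
  contact: paired with writer contact (Money -> Money; writer required)
  zip: paired with writer zip (int64 -> int64; writer optional)
  blob: paired with writer blob (bytes -> bytes; writer optional)
  city: paired with writer label (string -> string; writer required)
  checksum: paired with writer checksum (bytes -> bytes; writer required)
  contact.weight: paired with writer contact.weight (float64 -> float64; writer required)
  contact.checksum: no writer match
  contact.notes: no writer match
  contact.latitude: paired with writer contact.latitude (float32 -> float32; writer optional)
  nothing fires on Account: backward is COMPATIBLE
the rest of the Account diff is inert for this question:
  added field notes to record Money: required string, tag 9, default "delta" (in v2 it sits immediately before latitude) -> its effect on Account is confined to the forward direction, not asked
  added field checksum to record Money: required bytes, tag 39, default 0xBEEF (in v2 it sits immediately before latitude) -> its effect on Account is confined to the forward direction, not asked
  renamed field label to city in record Account (alias label declared on the renamed field) -> inert for the asked Account verdict: nothing fires


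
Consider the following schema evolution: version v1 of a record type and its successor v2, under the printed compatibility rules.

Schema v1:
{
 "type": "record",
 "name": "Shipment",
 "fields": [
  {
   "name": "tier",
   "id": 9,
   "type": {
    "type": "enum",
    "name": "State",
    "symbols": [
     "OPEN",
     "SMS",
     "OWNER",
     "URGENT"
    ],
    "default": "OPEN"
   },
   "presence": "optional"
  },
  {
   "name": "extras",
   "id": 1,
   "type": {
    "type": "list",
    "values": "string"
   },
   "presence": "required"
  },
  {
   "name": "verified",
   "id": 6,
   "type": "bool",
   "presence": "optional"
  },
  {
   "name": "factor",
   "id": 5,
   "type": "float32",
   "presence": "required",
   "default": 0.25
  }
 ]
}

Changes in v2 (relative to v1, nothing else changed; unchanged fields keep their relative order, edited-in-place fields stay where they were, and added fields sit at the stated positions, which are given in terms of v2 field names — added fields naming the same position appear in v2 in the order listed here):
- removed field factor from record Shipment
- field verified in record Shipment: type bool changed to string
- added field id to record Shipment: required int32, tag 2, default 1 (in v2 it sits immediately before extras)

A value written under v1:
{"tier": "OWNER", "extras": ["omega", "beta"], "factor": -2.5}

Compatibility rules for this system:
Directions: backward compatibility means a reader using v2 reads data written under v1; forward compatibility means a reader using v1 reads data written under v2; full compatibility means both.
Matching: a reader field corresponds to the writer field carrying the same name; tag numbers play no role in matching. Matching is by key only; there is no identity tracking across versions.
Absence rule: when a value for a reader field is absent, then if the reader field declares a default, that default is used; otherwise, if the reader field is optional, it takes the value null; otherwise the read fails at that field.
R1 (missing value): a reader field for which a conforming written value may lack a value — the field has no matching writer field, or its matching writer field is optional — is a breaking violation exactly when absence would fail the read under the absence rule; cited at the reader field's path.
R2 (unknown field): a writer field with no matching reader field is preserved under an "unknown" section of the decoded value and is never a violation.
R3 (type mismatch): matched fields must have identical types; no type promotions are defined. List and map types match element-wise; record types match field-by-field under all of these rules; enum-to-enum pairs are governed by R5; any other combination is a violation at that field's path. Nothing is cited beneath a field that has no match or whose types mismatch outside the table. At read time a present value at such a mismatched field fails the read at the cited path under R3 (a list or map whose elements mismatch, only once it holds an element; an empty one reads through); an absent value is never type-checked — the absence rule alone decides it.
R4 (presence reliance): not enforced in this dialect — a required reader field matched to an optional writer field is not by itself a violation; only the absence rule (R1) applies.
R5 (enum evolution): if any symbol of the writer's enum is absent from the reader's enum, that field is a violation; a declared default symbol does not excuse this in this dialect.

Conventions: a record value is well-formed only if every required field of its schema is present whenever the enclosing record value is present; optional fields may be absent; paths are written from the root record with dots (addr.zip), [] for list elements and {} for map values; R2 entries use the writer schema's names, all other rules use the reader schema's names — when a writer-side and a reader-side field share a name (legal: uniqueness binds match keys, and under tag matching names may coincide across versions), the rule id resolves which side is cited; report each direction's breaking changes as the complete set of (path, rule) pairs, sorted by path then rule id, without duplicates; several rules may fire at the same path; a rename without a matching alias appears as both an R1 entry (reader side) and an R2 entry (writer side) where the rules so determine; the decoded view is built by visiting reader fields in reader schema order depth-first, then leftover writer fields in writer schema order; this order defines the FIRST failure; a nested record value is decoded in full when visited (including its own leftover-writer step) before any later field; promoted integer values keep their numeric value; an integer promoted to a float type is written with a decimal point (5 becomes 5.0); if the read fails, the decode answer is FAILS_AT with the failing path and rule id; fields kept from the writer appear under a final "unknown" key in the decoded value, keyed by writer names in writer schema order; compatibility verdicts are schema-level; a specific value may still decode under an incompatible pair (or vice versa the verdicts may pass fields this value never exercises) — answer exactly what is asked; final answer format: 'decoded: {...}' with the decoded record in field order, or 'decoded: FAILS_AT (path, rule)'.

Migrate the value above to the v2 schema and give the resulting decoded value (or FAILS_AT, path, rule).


decoded: {"tier": "OWNER", "id": 1, "extras": ["omega", "beta"], "verified": null, "unknown": {"factor": -2.5}}

arrows below run writer -> reader for Shipment
decoding the Shipment value with the v2 reader:
  tier := "OWNER"
  id := 1 (no value, default fills)
  extras := ["omega", "beta"]
  verified := null (not supplied -> null)
  writer factor: kept under "unknown"
  => decoded: {"tier": "OWNER", "id": 1, "extras": ["omega", "beta"], "verified": null, "unknown": {"factor": -2.5}}
diffs on Shipment not affecting the asked answer:
  field verified in record Shipment: type bool changed to string -> changes Shipment's schema-level verdicts only — the decode of this value is the same


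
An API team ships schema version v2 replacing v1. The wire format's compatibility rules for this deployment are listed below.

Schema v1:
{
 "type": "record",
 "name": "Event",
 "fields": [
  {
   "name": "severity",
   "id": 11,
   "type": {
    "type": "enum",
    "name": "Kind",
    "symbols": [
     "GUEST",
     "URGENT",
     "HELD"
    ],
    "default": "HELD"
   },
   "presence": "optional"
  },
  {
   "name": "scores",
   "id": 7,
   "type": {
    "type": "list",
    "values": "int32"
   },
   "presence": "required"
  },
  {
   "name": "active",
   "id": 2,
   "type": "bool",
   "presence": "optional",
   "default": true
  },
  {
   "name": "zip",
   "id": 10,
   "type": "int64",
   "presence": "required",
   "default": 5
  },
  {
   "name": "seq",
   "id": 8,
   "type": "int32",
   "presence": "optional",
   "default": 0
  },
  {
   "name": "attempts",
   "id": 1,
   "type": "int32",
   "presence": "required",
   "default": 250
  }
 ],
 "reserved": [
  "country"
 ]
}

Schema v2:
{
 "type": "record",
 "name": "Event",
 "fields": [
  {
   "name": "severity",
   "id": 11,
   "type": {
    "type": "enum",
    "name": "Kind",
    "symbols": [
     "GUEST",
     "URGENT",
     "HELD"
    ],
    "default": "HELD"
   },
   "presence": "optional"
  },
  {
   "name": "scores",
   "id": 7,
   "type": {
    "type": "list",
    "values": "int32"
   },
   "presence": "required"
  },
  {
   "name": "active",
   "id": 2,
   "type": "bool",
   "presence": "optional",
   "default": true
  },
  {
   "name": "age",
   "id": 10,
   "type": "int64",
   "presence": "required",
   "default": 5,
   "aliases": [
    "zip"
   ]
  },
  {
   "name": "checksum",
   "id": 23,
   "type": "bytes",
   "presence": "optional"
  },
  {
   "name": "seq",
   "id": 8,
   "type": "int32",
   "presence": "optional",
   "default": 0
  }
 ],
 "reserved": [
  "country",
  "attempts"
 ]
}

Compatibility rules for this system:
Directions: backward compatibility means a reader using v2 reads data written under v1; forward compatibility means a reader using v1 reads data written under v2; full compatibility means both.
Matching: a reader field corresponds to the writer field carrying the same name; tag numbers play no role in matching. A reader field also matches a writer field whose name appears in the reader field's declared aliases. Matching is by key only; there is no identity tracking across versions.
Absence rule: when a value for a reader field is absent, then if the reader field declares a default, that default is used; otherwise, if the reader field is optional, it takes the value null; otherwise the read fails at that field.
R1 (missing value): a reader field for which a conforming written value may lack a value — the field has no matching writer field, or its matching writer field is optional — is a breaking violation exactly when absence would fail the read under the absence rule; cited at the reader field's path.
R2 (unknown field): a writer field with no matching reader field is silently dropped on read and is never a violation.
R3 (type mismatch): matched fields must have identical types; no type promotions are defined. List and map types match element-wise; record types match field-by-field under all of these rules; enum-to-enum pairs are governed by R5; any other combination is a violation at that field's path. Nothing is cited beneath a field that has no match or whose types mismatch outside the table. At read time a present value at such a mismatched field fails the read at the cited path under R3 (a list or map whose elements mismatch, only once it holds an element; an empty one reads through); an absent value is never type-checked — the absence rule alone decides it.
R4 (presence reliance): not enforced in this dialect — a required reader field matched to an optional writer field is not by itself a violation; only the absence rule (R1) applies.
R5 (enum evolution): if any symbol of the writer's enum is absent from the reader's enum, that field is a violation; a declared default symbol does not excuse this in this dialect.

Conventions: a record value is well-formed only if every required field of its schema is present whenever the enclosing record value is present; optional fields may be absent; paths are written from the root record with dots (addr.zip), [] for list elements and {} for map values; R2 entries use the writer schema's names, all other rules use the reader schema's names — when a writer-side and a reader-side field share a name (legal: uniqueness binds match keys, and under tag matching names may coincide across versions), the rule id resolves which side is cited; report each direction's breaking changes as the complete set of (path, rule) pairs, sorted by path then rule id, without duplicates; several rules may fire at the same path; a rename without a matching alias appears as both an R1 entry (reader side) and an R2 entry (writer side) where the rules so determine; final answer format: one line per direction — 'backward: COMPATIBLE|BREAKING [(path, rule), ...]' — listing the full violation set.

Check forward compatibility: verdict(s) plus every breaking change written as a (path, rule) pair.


in Event below, arrows point writer -> reader
checking forward for Event: reader v1 against writer v2:
  severity <- severity (Kind -> Kind, writer optional)
  scores <- scores (list<int32> -> list<int32>, writer required)
  active <- active (bool -> bool, writer optional)
  zip: no writer match
  seq <- seq (int32 -> int32, writer optional)
  attempts: no writer match
  writer age: unknown to reader
  writer checksum: unknown to reader
  => no violations; forward on Event: COMPATIBLE
the rest of the Event diff is inert for this question:
  removed field attempts from record Event (its key "attempts" joins the reserved list) -> no rule fires on it in Event's dialect; the asked verdict holds
  renamed field zip to age in record Event (alias zip declared on the renamed field) -> no rule fires on it in Event's dialect; the asked verdict holds
  added field checksum to record Event: optional bytes, tag 23 (in v2 it sits immediately before seq) -> no rule fires on it in Event's dialect; the asked verdict holds

forward: COMPATIBLE []
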